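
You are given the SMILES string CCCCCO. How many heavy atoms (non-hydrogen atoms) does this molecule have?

6

Every atom symbol written in the SMILES (organic subset) is one heavy atom; implicit H are not written.
Heavy atoms by element → C:5, O:1.
Total: 6.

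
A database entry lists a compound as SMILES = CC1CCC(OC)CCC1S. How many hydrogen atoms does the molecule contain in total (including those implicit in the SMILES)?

18

Walk through each heavy atom and fill implicit hydrogens from standard valence (C 4, N 3, O 2, S 2, halogen 1):
  atom 1: C, bond orders sum to 1 (valence 4) → 3 H
  atom 2: C, bond orders sum to 3 (valence 4) → 1 H
  atom 3: C, bond orders sum to 2 (valence 4) → 2 H
  atom 4: C, bond orders sum to 2 (valence 4) → 2 H
  atom 5: C, bond orders sum to 3 (valence 4) → 1 H
  atom 6: O, bond orders sum to 2 (valence 2) → 0 H
  atom 7: C, bond orders sum to 1 (valence 4) → 3 H
  atom 8: C, bond orders sum to 2 (valence 4) → 2 H
  atom 9: C, bond orders sum to 2 (valence 4) → 2 H
  atom 10: C, bond orders sum to 3 (valence 4) → 1 H
  atom 11: S, bond orders sum to 1 (valence 2) → 1 H
Total hydrogens: 18.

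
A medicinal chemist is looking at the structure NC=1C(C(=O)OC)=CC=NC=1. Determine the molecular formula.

C7H8N2O2

Walk through each heavy atom and fill implicit hydrogens from standard valence (C 4, N 3, O 2, S 2, halogen 1):
  atom 1: N, bond orders sum to 1 (valence 3) → 2 H
  atom 2: C, bond orders sum to 4 (valence 4) → 0 H
  atom 3: C, bond orders sum to 4 (valence 4) → 0 H
  atom 4: C, bond orders sum to 4 (valence 4) → 0 H
  atom 5: O, bond orders sum to 2 (valence 2) → 0 H
  atom 6: O, bond orders sum to 2 (valence 2) → 0 H
  atom 7: C, bond orders sum to 1 (valence 4) → 3 H
  atom 8: C, bond orders sum to 3 (valence 4) → 1 H
  atom 9: C, bond orders sum to 3 (valence 4) → 1 H
  atom 10: N, bond orders sum to 3 (valence 3) → 0 H
  atom 11: C, bond orders sum to 3 (valence 4) → 1 H
Totals → C:7, H:8, N:2, O:2.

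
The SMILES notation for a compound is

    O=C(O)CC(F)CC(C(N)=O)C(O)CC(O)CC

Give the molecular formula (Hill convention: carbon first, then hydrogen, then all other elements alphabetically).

Walk through each heavy atom and fill implicit hydrogens from standard valence (C 4, N 3, O 2, S 2, halogen 1):
  atom 1: O, bond orders sum to 2 (valence 2) → 0 H
  atom 2: C, bond orders sum to 4 (valence 4) → 0 H
  atom 3: O, bond orders sum to 1 (valence 2) → 1 H
  atom 4: C, bond orders sum to 2 (valence 4) → 2 H
  atom 5: C, bond orders sum to 3 (valence 4) → 1 H
  atom 6: F (halogen, monovalent) → 0 H
  atom 7: C, bond orders sum to 2 (valence 4) → 2 H
  atom 8: C, bond orders sum to 3 (valence 4) → 1 H
  atom 9: C, bond orders sum to 4 (valence 4) → 0 H
  atom 10: N, bond orders sum to 1 (valence 3) → 2 H
  atom 11: O, bond orders sum to 2 (valence 2) → 0 H
  atom 12: C, bond orders sum to 3 (valence 4) → 1 H
  atom 13: O, bond orders sum to 1 (valence 2) → 1 H
  atom 14: C, bond orders sum to 2 (valence 4) → 2 H
  atom 15: C, bond orders sum to 3 (valence 4) → 1 H
  atom 16: O, bond orders sum to 1 (valence 2) → 1 H
  atom 17: C, bond orders sum to 2 (valence 4) → 2 H
  atom 18: C, bond orders sum to 1 (valence 4) → 3 H
Totals → C:11, H:20, F:1, N:1, O:5.
In Hill order: C11H20FNO5.

C11H20FNO5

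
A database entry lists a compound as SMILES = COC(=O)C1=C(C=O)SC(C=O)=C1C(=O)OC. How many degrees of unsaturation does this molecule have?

7

Molecular formula: C10H8O6S.
DoU = (2C + 2 + N − H − X) / 2, where X is the halogen count and O/S are ignored.
    = (2·10 + 2 + 0 − 8 − 0) / 2 = 14 / 2 = 7.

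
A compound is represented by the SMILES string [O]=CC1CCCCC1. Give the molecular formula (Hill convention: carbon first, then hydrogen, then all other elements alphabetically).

Walk through each heavy atom and fill implicit hydrogens from standard valence (C 4, N 3, O 2, S 2, halogen 1):
  atom 1: O with explicit H count 0
  atom 2: C, bond orders sum to 3 (valence 4) → 1 H
  atom 3: C, bond orders sum to 3 (valence 4) → 1 H
  atom 4: C, bond orders sum to 2 (valence 4) → 2 H
  atom 5: C, bond orders sum to 2 (valence 4) → 2 H
  atom 6: C, bond orders sum to 2 (valence 4) → 2 H
  atom 7: C, bond orders sum to 2 (valence 4) → 2 H
  atom 8: C, bond orders sum to 2 (valence 4) → 2 H
Totals → C:7, H:12, O:1.
In Hill order: C7H12O.

C7H12O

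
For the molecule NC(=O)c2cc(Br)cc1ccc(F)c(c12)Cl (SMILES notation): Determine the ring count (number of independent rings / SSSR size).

2

In SMILES, each pair of matching ring-closure digits denotes one ring-closing bond; the number of such bonds equals the number of independent rings.
Ring-closure bonds here: 2.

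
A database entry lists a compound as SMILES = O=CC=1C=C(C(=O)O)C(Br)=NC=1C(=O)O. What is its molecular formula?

C8H4BrNO5

Walk through each heavy atom and fill implicit hydrogens from standard valence (C 4, N 3, O 2, S 2, halogen 1):
  atom 1: O, bond orders sum to 2 (valence 2) → 0 H
  atom 2: C, bond orders sum to 3 (valence 4) → 1 H
  atom 3: C, bond orders sum to 4 (valence 4) → 0 H
  atom 4: C, bond orders sum to 3 (valence 4) → 1 H
  atom 5: C, bond orders sum to 4 (valence 4) → 0 H
  atom 6: C, bond orders sum to 4 (valence 4) → 0 H
  atom 7: O, bond orders sum to 2 (valence 2) → 0 H
  atom 8: O, bond orders sum to 1 (valence 2) → 1 H
  atom 9: C, bond orders sum to 4 (valence 4) → 0 H
  atom 10: Br (halogen, monovalent) → 0 H
  atom 11: N, bond orders sum to 3 (valence 3) → 0 H
  atom 12: C, bond orders sum to 4 (valence 4) → 0 H
  atom 13: C, bond orders sum to 4 (valence 4) → 0 H
  atom 14: O, bond orders sum to 2 (valence 2) → 0 H
  atom 15: O, bond orders sum to 1 (valence 2) → 1 H
Totals → C:8, H:4, Br:1, N:1, O:5.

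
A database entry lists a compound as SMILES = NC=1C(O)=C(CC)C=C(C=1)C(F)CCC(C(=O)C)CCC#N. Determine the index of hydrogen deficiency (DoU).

7

Molecular formula: C17H23FN2O2.
DoU = (2C + 2 + N − H − X) / 2, where X is the halogen count and O/S are ignored.
    = (2·17 + 2 + 2 − 23 − 1) / 2 = 14 / 2 = 7.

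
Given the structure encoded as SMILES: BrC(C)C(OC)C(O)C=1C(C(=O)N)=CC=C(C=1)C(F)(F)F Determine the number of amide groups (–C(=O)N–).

The amide motif appears at heavy-atom position 11 in the SMILES.
Other groups present: 1 ether, 1 hydroxyl.
Amide count: 1.

1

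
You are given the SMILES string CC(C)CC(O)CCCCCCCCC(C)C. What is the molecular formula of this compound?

Walk through each heavy atom and fill implicit hydrogens from standard valence (C 4, N 3, O 2, S 2, halogen 1):
  atom 1: C, bond orders sum to 1 (valence 4) → 3 H
  atom 2: C, bond orders sum to 3 (valence 4) → 1 H
  atom 3: C, bond orders sum to 1 (valence 4) → 3 H
  atom 4: C, bond orders sum to 2 (valence 4) → 2 H
  atom 5: C, bond orders sum to 3 (valence 4) → 1 H
  atom 6: O, bond orders sum to 1 (valence 2) → 1 H
  atom 7: C, bond orders sum to 2 (valence 4) → 2 H
  atom 8: C, bond orders sum to 2 (valence 4) → 2 H
  atom 9: C, bond orders sum to 2 (valence 4) → 2 H
  atom 10: C, bond orders sum to 2 (valence 4) → 2 H
  atom 11: C, bond orders sum to 2 (valence 4) → 2 H
  atom 12: C, bond orders sum to 2 (valence 4) → 2 H
  atom 13: C, bond orders sum to 2 (valence 4) → 2 H
  atom 14: C, bond orders sum to 2 (valence 4) → 2 H
  atom 15: C, bond orders sum to 3 (valence 4) → 1 H
  atom 16: C, bond orders sum to 1 (valence 4) → 3 H
  atom 17: C, bond orders sum to 1 (valence 4) → 3 H
Totals → C:16, H:34, O:1.

C16H34O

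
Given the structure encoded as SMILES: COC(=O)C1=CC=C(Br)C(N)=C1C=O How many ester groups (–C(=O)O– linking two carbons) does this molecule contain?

The ester motif appears at heavy-atom position 3 in the SMILES.
Other groups present: 1 aldehyde, 1 primary amine.
Ester count: 1.

1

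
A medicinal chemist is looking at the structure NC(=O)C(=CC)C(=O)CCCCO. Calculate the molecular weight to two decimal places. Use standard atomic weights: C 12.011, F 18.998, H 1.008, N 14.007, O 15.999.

185.22 g/mol

First, the molecular formula is C9H15NO3 (counting implicit H from valence).
  C: 9 × 12.011 = 108.099
  H: 15 × 1.008 = 15.120
  N: 1 × 14.007 = 14.007
  O: 3 × 15.999 = 47.997
Sum: 9×12.011 + 15×1.008 + 1×14.007 + 3×15.999 = 185.223 → 185.22 g/mol.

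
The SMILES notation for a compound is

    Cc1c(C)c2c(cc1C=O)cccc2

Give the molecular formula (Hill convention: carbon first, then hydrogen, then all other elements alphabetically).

Walk through each heavy atom and fill implicit hydrogens from standard valence (C 4, N 3, O 2, S 2, halogen 1); for lowercase aromatic atoms, an aromatic c carries 1 H when it has two neighbours and 0 H with three, and aromatic n carries 0 H:
  atom 1: C, bond orders sum to 1 (valence 4) → 3 H
  atom 2: aromatic c, 3 neighbours → 0 H
  atom 3: aromatic c, 3 neighbours → 0 H
  atom 4: C, bond orders sum to 1 (valence 4) → 3 H
  atom 5: aromatic c, 3 neighbours → 0 H
  atom 6: aromatic c, 3 neighbours → 0 H
  atom 7: aromatic c, 2 neighbours → 1 H
  atom 8: aromatic c, 3 neighbours → 0 H
  atom 9: C, bond orders sum to 3 (valence 4) → 1 H
  atom 10: O, bond orders sum to 2 (valence 2) → 0 H
  atom 11: aromatic c, 2 neighbours → 1 H
  atom 12: aromatic c, 2 neighbours → 1 H
  atom 13: aromatic c, 2 neighbours → 1 H
  atom 14: aromatic c, 2 neighbours → 1 H
Totals → C:13, H:12, O:1.

C13H12O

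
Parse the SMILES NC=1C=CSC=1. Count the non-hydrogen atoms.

Every atom symbol written in the SMILES (organic subset) is one heavy atom; implicit H are not written.
Heavy atoms by element → C:4, N:1, S:1.
Total: 6.

6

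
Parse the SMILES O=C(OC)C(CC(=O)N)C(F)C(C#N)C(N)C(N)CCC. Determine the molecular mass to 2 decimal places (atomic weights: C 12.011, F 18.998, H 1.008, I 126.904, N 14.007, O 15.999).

302.35 g/mol

First, the molecular formula is C13H23FN4O3 (counting implicit H from valence).
  C: 13 × 12.011 = 156.143
  F: 1 × 18.998 = 18.998
  H: 23 × 1.008 = 23.184
  N: 4 × 14.007 = 56.028
  O: 3 × 15.999 = 47.997
Sum: 13×12.011 + 1×18.998 + 23×1.008 + 4×14.007 + 3×15.999 = 302.350 → 302.35 g/mol.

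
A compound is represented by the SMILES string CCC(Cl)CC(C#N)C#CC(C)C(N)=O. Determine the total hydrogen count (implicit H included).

Walk through each heavy atom and fill implicit hydrogens from standard valence (C 4, N 3, O 2, S 2, halogen 1):
  atom 1: C, bond orders sum to 1 (valence 4) → 3 H
  atom 2: C, bond orders sum to 2 (valence 4) → 2 H
  atom 3: C, bond orders sum to 3 (valence 4) → 1 H
  atom 4: Cl (halogen, monovalent) → 0 H
  atom 5: C, bond orders sum to 2 (valence 4) → 2 H
  atom 6: C, bond orders sum to 3 (valence 4) → 1 H
  atom 7: C, bond orders sum to 4 (valence 4) → 0 H
  atom 8: N, bond orders sum to 3 (valence 3) → 0 H
  atom 9: C, bond orders sum to 4 (valence 4) → 0 H
  atom 10: C, bond orders sum to 4 (valence 4) → 0 H
  atom 11: C, bond orders sum to 3 (valence 4) → 1 H
  atom 12: C, bond orders sum to 1 (valence 4) → 3 H
  atom 13: C, bond orders sum to 4 (valence 4) → 0 H
  atom 14: N, bond orders sum to 1 (valence 3) → 2 H
  atom 15: O, bond orders sum to 2 (valence 2) → 0 H
Total hydrogens: 15.

15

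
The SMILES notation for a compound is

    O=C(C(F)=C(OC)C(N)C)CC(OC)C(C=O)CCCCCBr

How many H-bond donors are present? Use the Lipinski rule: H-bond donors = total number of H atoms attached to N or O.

2

Donors: find every N or O and count the H atoms it carries.
  atom 1 (O): bond orders sum to 2 → 0 H
  atom 6 (O): bond orders sum to 2 → 0 H
  atom 9 (N): bond orders sum to 1 → 2 H
  atom 13 (O): bond orders sum to 2 → 0 H
  atom 17 (O): bond orders sum to 2 → 0 H
Lipinski HBD = 2.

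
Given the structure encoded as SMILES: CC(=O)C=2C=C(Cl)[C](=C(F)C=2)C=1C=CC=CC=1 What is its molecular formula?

C14H10ClFO

Walk through each heavy atom and fill implicit hydrogens from standard valence (C 4, N 3, O 2, S 2, halogen 1):
  atom 1: C, bond orders sum to 1 (valence 4) → 3 H
  atom 2: C, bond orders sum to 4 (valence 4) → 0 H
  atom 3: O, bond orders sum to 2 (valence 2) → 0 H
  atom 4: C, bond orders sum to 4 (valence 4) → 0 H
  atom 5: C, bond orders sum to 3 (valence 4) → 1 H
  atom 6: C, bond orders sum to 4 (valence 4) → 0 H
  atom 7: Cl (halogen, monovalent) → 0 H
  atom 8: C with explicit H count 0
  atom 9: C, bond orders sum to 4 (valence 4) → 0 H
  atom 10: F (halogen, monovalent) → 0 H
  atom 11: C, bond orders sum to 3 (valence 4) → 1 H
  atom 12: C, bond orders sum to 4 (valence 4) → 0 H
  atom 13: C, bond orders sum to 3 (valence 4) → 1 H
  atom 14: C, bond orders sum to 3 (valence 4) → 1 H
  atom 15: C, bond orders sum to 3 (valence 4) → 1 H
  atom 16: C, bond orders sum to 3 (valence 4) → 1 H
  atom 17: C, bond orders sum to 3 (valence 4) → 1 H
Totals → C:14, H:10, Cl:1, F:1, O:1.
In Hill order: C14H10ClFO.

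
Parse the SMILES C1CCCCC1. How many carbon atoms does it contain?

Count every carbon token in the SMILES (each C, including those in ring-closure positions and inside branches).
Carbon count: 6.

6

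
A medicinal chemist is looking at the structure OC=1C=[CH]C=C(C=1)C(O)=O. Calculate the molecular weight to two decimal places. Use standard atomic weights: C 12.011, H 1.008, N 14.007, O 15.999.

First, the molecular formula is C7H6O3 (counting implicit H from valence).
  C: 7 × 12.011 = 84.077
  H: 6 × 1.008 = 6.048
  O: 3 × 15.999 = 47.997
Sum: 7×12.011 + 6×1.008 + 3×15.999 = 138.122 → 138.12 g/mol.

138.12 g/mol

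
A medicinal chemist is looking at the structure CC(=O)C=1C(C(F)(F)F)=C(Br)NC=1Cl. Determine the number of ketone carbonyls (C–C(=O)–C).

1

The ketone motif appears at heavy-atom position 2 in the SMILES.
Ketone count: 1.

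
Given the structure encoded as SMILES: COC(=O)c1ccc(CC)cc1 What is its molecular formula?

Walk through each heavy atom and fill implicit hydrogens from standard valence (C 4, N 3, O 2, S 2, halogen 1); for lowercase aromatic atoms, an aromatic c carries 1 H when it has two neighbours and 0 H with three, and aromatic n carries 0 H:
  atom 1: C, bond orders sum to 1 (valence 4) → 3 H
  atom 2: O, bond orders sum to 2 (valence 2) → 0 H
  atom 3: C, bond orders sum to 4 (valence 4) → 0 H
  atom 4: O, bond orders sum to 2 (valence 2) → 0 H
  atom 5: aromatic c, 3 neighbours → 0 H
  atom 6: aromatic c, 2 neighbours → 1 H
  atom 7: aromatic c, 2 neighbours → 1 H
  atom 8: aromatic c, 3 neighbours → 0 H
  atom 9: C, bond orders sum to 2 (valence 4) → 2 H
  atom 10: C, bond orders sum to 1 (valence 4) → 3 H
  atom 11: aromatic c, 2 neighbours → 1 H
  atom 12: aromatic c, 2 neighbours → 1 H
Totals → C:10, H:12, O:2.
In Hill order: C10H12O2.

C10H12O2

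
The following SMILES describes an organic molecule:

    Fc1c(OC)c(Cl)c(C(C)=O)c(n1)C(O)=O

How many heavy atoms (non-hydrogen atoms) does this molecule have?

16

Every atom symbol written in the SMILES (organic subset) is one heavy atom; implicit H are not written.
Heavy atoms by element → C:9, Cl:1, F:1, N:1, O:4.
Total: 16.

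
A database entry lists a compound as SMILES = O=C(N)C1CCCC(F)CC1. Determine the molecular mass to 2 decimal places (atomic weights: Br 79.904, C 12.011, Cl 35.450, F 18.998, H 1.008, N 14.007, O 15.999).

159.20 g/mol

First, the molecular formula is C8H14FNO (counting implicit H from valence).
  C: 8 × 12.011 = 96.088
  F: 1 × 18.998 = 18.998
  H: 14 × 1.008 = 14.112
  N: 1 × 14.007 = 14.007
  O: 1 × 15.999 = 15.999
Sum: 8×12.011 + 1×18.998 + 14×1.008 + 1×14.007 + 1×15.999 = 159.204 → 159.20 g/mol.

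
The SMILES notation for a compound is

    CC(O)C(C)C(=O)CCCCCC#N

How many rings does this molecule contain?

In SMILES, each pair of matching ring-closure digits denotes one ring-closing bond; the number of such bonds equals the number of independent rings.
Ring-closure bonds here: 0.

0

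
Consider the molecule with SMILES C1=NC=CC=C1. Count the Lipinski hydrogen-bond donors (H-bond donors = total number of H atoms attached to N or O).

Donors: find every N or O and count the H atoms it carries.
  atom 2 (N): bond orders sum to 3 → 0 H
Lipinski HBD = 0.

0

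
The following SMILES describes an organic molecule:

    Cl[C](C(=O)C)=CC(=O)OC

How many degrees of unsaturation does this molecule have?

Molecular formula: C6H7ClO3.
DoU = (2C + 2 + N − H − X) / 2, where X is the halogen count and O/S are ignored.
    = (2·6 + 2 + 0 − 7 − 1) / 2 = 6 / 2 = 3.

3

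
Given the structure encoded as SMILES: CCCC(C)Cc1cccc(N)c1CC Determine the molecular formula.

Walk through each heavy atom and fill implicit hydrogens from standard valence (C 4, N 3, O 2, S 2, halogen 1); for lowercase aromatic atoms, an aromatic c carries 1 H when it has two neighbours and 0 H with three, and aromatic n carries 0 H:
  atom 1: C, bond orders sum to 1 (valence 4) → 3 H
  atom 2: C, bond orders sum to 2 (valence 4) → 2 H
  atom 3: C, bond orders sum to 2 (valence 4) → 2 H
  atom 4: C, bond orders sum to 3 (valence 4) → 1 H
  atom 5: C, bond orders sum to 1 (valence 4) → 3 H
  atom 6: C, bond orders sum to 2 (valence 4) → 2 H
  atom 7: aromatic c, 3 neighbours → 0 H
  atom 8: aromatic c, 2 neighbours → 1 H
  atom 9: aromatic c, 2 neighbours → 1 H
  atom 10: aromatic c, 2 neighbours → 1 H
  atom 11: aromatic c, 3 neighbours → 0 H
  atom 12: N, bond orders sum to 1 (valence 3) → 2 H
  atom 13: aromatic c, 3 neighbours → 0 H
  atom 14: C, bond orders sum to 2 (valence 4) → 2 H
  atom 15: C, bond orders sum to 1 (valence 4) → 3 H
Totals → C:14, H:23, N:1.
In Hill order: C14H23N.

C14H23N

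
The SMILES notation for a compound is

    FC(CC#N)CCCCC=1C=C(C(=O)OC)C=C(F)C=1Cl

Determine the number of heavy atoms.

Every atom symbol written in the SMILES (organic subset) is one heavy atom; implicit H are not written.
Heavy atoms by element → C:15, Cl:1, F:2, N:1, O:2.
Total: 21.

21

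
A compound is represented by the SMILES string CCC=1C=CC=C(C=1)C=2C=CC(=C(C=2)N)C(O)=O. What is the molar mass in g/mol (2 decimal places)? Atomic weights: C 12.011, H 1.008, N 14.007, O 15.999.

241.29 g/mol

First, the molecular formula is C15H15NO2 (counting implicit H from valence).
  C: 15 × 12.011 = 180.165
  H: 15 × 1.008 = 15.120
  N: 1 × 14.007 = 14.007
  O: 2 × 15.999 = 31.998
Sum: 15×12.011 + 15×1.008 + 1×14.007 + 2×15.999 = 241.290 → 241.29 g/mol.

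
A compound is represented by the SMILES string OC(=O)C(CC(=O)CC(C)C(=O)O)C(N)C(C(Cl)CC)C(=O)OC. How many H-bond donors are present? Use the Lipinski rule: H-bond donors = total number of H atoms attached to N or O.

Donors: find every N or O and count the H atoms it carries.
  atom 1 (O): bond orders sum to 1 → 1 H
  atom 3 (O): bond orders sum to 2 → 0 H
  atom 7 (O): bond orders sum to 2 → 0 H
  atom 12 (O): bond orders sum to 2 → 0 H
  atom 13 (O): bond orders sum to 1 → 1 H
  atom 15 (N): bond orders sum to 1 → 2 H
  atom 22 (O): bond orders sum to 2 → 0 H
  atom 23 (O): bond orders sum to 2 → 0 H
Lipinski HBD = 4.

4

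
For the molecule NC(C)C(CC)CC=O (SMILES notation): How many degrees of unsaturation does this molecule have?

1

Degree of unsaturation = (number of rings) + (number of π bonds).
Ring closures in the SMILES: 0.
π bonds: 1 double bond (each 1 DoU) → 1 DoU from unsaturation.
Total DoU = 0 + 1 = 1.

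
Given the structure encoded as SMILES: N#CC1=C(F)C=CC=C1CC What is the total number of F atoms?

1

Scan the SMILES for F atoms (remember two-letter symbols like Cl and Br are single atoms).
Fluorine count: 1.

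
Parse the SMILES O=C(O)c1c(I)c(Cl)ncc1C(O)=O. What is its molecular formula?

Walk through each heavy atom and fill implicit hydrogens from standard valence (C 4, N 3, O 2, S 2, halogen 1); for lowercase aromatic atoms, an aromatic c carries 1 H when it has two neighbours and 0 H with three, and aromatic n carries 0 H:
  atom 1: O, bond orders sum to 2 (valence 2) → 0 H
  atom 2: C, bond orders sum to 4 (valence 4) → 0 H
  atom 3: O, bond orders sum to 1 (valence 2) → 1 H
  atom 4: aromatic c, 3 neighbours → 0 H
  atom 5: aromatic c, 3 neighbours → 0 H
  atom 6: I (halogen, monovalent) → 0 H
  atom 7: aromatic c, 3 neighbours → 0 H
  atom 8: Cl (halogen, monovalent) → 0 H
  atom 9: aromatic n, 2 neighbours → 0 H
  atom 10: aromatic c, 2 neighbours → 1 H
  atom 11: aromatic c, 3 neighbours → 0 H
  atom 12: C, bond orders sum to 4 (valence 4) → 0 H
  atom 13: O, bond orders sum to 1 (valence 2) → 1 H
  atom 14: O, bond orders sum to 2 (valence 2) → 0 H
Totals → C:7, H:3, Cl:1, I:1, N:1, O:4.
In Hill order: C7H3ClINO4.

C7H3ClINO4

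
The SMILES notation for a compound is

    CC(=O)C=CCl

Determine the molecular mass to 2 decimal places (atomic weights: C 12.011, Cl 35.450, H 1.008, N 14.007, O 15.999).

First, the molecular formula is C4H5ClO (counting implicit H from valence).
  C: 4 × 12.011 = 48.044
  Cl: 1 × 35.450 = 35.450
  H: 5 × 1.008 = 5.040
  O: 1 × 15.999 = 15.999
Sum: 4×12.011 + 1×35.450 + 5×1.008 + 1×15.999 = 104.533 → 104.53 g/mol.

104.53 g/mol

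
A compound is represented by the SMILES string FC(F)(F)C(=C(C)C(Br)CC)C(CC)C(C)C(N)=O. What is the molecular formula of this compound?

Walk through each heavy atom and fill implicit hydrogens from standard valence (C 4, N 3, O 2, S 2, halogen 1):
  atom 1: F (halogen, monovalent) → 0 H
  atom 2: C, bond orders sum to 4 (valence 4) → 0 H
  atom 3: F (halogen, monovalent) → 0 H
  atom 4: F (halogen, monovalent) → 0 H
  atom 5: C, bond orders sum to 4 (valence 4) → 0 H
  atom 6: C, bond orders sum to 4 (valence 4) → 0 H
  atom 7: C, bond orders sum to 1 (valence 4) → 3 H
  atom 8: C, bond orders sum to 3 (valence 4) → 1 H
  atom 9: Br (halogen, monovalent) → 0 H
  atom 10: C, bond orders sum to 2 (valence 4) → 2 H
  atom 11: C, bond orders sum to 1 (valence 4) → 3 H
  atom 12: C, bond orders sum to 3 (valence 4) → 1 H
  atom 13: C, bond orders sum to 2 (valence 4) → 2 H
  atom 14: C, bond orders sum to 1 (valence 4) → 3 H
  atom 15: C, bond orders sum to 3 (valence 4) → 1 H
  atom 16: C, bond orders sum to 1 (valence 4) → 3 H
  atom 17: C, bond orders sum to 4 (valence 4) → 0 H
  atom 18: N, bond orders sum to 1 (valence 3) → 2 H
  atom 19: O, bond orders sum to 2 (valence 2) → 0 H
Totals → C:13, H:21, Br:1, F:3, N:1, O:1.
In Hill order: C13H21BrF3NO.

C13H21BrF3NO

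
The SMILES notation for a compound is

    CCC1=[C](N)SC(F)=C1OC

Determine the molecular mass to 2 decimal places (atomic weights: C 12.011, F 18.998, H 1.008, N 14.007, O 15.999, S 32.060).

175.22 g/mol

First, the molecular formula is C7H10FNOS (counting implicit H from valence).
  C: 7 × 12.011 = 84.077
  F: 1 × 18.998 = 18.998
  H: 10 × 1.008 = 10.080
  N: 1 × 14.007 = 14.007
  O: 1 × 15.999 = 15.999
  S: 1 × 32.060 = 32.060
Sum: 7×12.011 + 1×18.998 + 10×1.008 + 1×14.007 + 1×15.999 + 1×32.060 = 175.221 → 175.22 g/mol.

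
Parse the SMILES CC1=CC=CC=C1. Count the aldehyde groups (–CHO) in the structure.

0

Scan the SMILES for the aldehyde motif — none present.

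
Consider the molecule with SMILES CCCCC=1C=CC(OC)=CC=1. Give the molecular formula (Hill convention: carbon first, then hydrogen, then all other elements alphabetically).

Walk through each heavy atom and fill implicit hydrogens from standard valence (C 4, N 3, O 2, S 2, halogen 1):
  atom 1: C, bond orders sum to 1 (valence 4) → 3 H
  atom 2: C, bond orders sum to 2 (valence 4) → 2 H
  atom 3: C, bond orders sum to 2 (valence 4) → 2 H
  atom 4: C, bond orders sum to 2 (valence 4) → 2 H
  atom 5: C, bond orders sum to 4 (valence 4) → 0 H
  atom 6: C, bond orders sum to 3 (valence 4) → 1 H
  atom 7: C, bond orders sum to 3 (valence 4) → 1 H
  atom 8: C, bond orders sum to 4 (valence 4) → 0 H
  atom 9: O, bond orders sum to 2 (valence 2) → 0 H
  atom 10: C, bond orders sum to 1 (valence 4) → 3 H
  atom 11: C, bond orders sum to 3 (valence 4) → 1 H
  atom 12: C, bond orders sum to 3 (valence 4) → 1 H
Totals → C:11, H:16, O:1.

C11H16O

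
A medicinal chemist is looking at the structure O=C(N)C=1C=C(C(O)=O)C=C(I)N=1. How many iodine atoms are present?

Scan the SMILES for I atoms (remember two-letter symbols like Cl and Br are single atoms).
Iodine count: 1.

1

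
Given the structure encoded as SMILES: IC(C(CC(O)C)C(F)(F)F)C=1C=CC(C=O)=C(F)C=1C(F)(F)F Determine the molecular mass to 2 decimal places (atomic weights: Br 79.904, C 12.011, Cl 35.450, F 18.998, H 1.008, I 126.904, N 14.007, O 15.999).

First, the molecular formula is C14H12F7IO2 (counting implicit H from valence).
  C: 14 × 12.011 = 168.154
  F: 7 × 18.998 = 132.986
  H: 12 × 1.008 = 12.096
  I: 1 × 126.904 = 126.904
  O: 2 × 15.999 = 31.998
Sum: 14×12.011 + 7×18.998 + 12×1.008 + 1×126.904 + 2×15.999 = 472.138 → 472.14 g/mol.

472.14 g/mol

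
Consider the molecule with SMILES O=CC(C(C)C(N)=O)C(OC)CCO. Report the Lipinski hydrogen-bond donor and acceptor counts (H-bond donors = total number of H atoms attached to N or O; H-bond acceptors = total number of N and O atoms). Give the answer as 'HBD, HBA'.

Donors: find every N or O and count the H atoms it carries.
  atom 1 (O): bond orders sum to 2 → 0 H
  atom 7 (N): bond orders sum to 1 → 2 H
  atom 8 (O): bond orders sum to 2 → 0 H
  atom 10 (O): bond orders sum to 2 → 0 H
  atom 14 (O): bond orders sum to 1 → 1 H
Lipinski HBD = 3.
Acceptors: N atoms = 1, O atoms = 4 → HBA = 5.

3, 5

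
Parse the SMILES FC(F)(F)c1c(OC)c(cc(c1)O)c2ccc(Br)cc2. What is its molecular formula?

Walk through each heavy atom and fill implicit hydrogens from standard valence (C 4, N 3, O 2, S 2, halogen 1); for lowercase aromatic atoms, an aromatic c carries 1 H when it has two neighbours and 0 H with three, and aromatic n carries 0 H:
  atom 1: F (halogen, monovalent) → 0 H
  atom 2: C, bond orders sum to 4 (valence 4) → 0 H
  atom 3: F (halogen, monovalent) → 0 H
  atom 4: F (halogen, monovalent) → 0 H
  atom 5: aromatic c, 3 neighbours → 0 H
  atom 6: aromatic c, 3 neighbours → 0 H
  atom 7: O, bond orders sum to 2 (valence 2) → 0 H
  atom 8: C, bond orders sum to 1 (valence 4) → 3 H
  atom 9: aromatic c, 3 neighbours → 0 H
  atom 10: aromatic c, 2 neighbours → 1 H
  atom 11: aromatic c, 3 neighbours → 0 H
  atom 12: aromatic c, 2 neighbours → 1 H
  atom 13: O, bond orders sum to 1 (valence 2) → 1 H
  atom 14: aromatic c, 3 neighbours → 0 H
  atom 15: aromatic c, 2 neighbours → 1 H
  atom 16: aromatic c, 2 neighbours → 1 H
  atom 17: aromatic c, 3 neighbours → 0 H
  atom 18: Br (halogen, monovalent) → 0 H
  atom 19: aromatic c, 2 neighbours → 1 H
  atom 20: aromatic c, 2 neighbours → 1 H
Totals → C:14, H:10, Br:1, F:3, O:2.

C14H10BrF3O2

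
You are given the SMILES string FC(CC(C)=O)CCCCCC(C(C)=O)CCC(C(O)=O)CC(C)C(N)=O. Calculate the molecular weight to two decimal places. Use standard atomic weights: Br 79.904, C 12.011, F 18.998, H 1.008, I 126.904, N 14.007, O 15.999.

387.49 g/mol

First, the molecular formula is C20H34FNO5 (counting implicit H from valence).
  C: 20 × 12.011 = 240.220
  F: 1 × 18.998 = 18.998
  H: 34 × 1.008 = 34.272
  N: 1 × 14.007 = 14.007
  O: 5 × 15.999 = 79.995
Sum: 20×12.011 + 1×18.998 + 34×1.008 + 1×14.007 + 5×15.999 = 387.492 → 387.49 g/mol.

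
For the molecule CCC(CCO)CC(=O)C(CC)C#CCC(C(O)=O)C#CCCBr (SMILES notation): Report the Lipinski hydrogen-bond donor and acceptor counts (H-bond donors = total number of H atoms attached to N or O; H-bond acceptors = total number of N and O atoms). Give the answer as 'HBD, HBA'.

Donors: find every N or O and count the H atoms it carries.
  atom 6 (O): bond orders sum to 1 → 1 H
  atom 9 (O): bond orders sum to 2 → 0 H
  atom 18 (O): bond orders sum to 1 → 1 H
  atom 19 (O): bond orders sum to 2 → 0 H
Lipinski HBD = 2.
Acceptors: N atoms = 0, O atoms = 4 → HBA = 4.

2, 4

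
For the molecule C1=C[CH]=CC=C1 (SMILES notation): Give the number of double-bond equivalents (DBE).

Degree of unsaturation = (number of rings) + (number of π bonds).
Ring closures in the SMILES: 1.
π bonds: 3 double bonds (each 1 DoU) → 3 DoU from unsaturation.
Total DoU = 1 + 3 = 4.

4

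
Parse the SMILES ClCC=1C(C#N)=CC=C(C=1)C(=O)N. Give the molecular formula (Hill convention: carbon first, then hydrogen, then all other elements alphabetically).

Walk through each heavy atom and fill implicit hydrogens from standard valence (C 4, N 3, O 2, S 2, halogen 1):
  atom 1: Cl (halogen, monovalent) → 0 H
  atom 2: C, bond orders sum to 2 (valence 4) → 2 H
  atom 3: C, bond orders sum to 4 (valence 4) → 0 H
  atom 4: C, bond orders sum to 4 (valence 4) → 0 H
  atom 5: C, bond orders sum to 4 (valence 4) → 0 H
  atom 6: N, bond orders sum to 3 (valence 3) → 0 H
  atom 7: C, bond orders sum to 3 (valence 4) → 1 H
  atom 8: C, bond orders sum to 3 (valence 4) → 1 H
  atom 9: C, bond orders sum to 4 (valence 4) → 0 H
  atom 10: C, bond orders sum to 3 (valence 4) → 1 H
  atom 11: C, bond orders sum to 4 (valence 4) → 0 H
  atom 12: O, bond orders sum to 2 (valence 2) → 0 H
  atom 13: N, bond orders sum to 1 (valence 3) → 2 H
Totals → C:9, H:7, Cl:1, N:2, O:1.

C9H7ClN2O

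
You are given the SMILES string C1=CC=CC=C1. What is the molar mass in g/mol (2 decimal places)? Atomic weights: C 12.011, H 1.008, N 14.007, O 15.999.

First, the molecular formula is C6H6 (counting implicit H from valence).
  C: 6 × 12.011 = 72.066
  H: 6 × 1.008 = 6.048
Sum: 6×12.011 + 6×1.008 = 78.114 → 78.11 g/mol.

78.11 g/mol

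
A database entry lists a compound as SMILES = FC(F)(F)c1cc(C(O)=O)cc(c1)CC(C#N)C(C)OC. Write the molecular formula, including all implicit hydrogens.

C14H14F3NO3

Walk through each heavy atom and fill implicit hydrogens from standard valence (C 4, N 3, O 2, S 2, halogen 1); for lowercase aromatic atoms, an aromatic c carries 1 H when it has two neighbours and 0 H with three, and aromatic n carries 0 H:
  atom 1: F (halogen, monovalent) → 0 H
  atom 2: C, bond orders sum to 4 (valence 4) → 0 H
  atom 3: F (halogen, monovalent) → 0 H
  atom 4: F (halogen, monovalent) → 0 H
  atom 5: aromatic c, 3 neighbours → 0 H
  atom 6: aromatic c, 2 neighbours → 1 H
  atom 7: aromatic c, 3 neighbours → 0 H
  atom 8: C, bond orders sum to 4 (valence 4) → 0 H
  atom 9: O, bond orders sum to 1 (valence 2) → 1 H
  atom 10: O, bond orders sum to 2 (valence 2) → 0 H
  atom 11: aromatic c, 2 neighbours → 1 H
  atom 12: aromatic c, 3 neighbours → 0 H
  atom 13: aromatic c, 2 neighbours → 1 H
  atom 14: C, bond orders sum to 2 (valence 4) → 2 H
  atom 15: C, bond orders sum to 3 (valence 4) → 1 H
  atom 16: C, bond orders sum to 4 (valence 4) → 0 H
  atom 17: N, bond orders sum to 3 (valence 3) → 0 H
  atom 18: C, bond orders sum to 3 (valence 4) → 1 H
  atom 19: C, bond orders sum to 1 (valence 4) → 3 H
  atom 20: O, bond orders sum to 2 (valence 2) → 0 H
  atom 21: C, bond orders sum to 1 (valence 4) → 3 H
Totals → C:14, H:14, F:3, N:1, O:3.
In Hill order: C14H14F3NO3.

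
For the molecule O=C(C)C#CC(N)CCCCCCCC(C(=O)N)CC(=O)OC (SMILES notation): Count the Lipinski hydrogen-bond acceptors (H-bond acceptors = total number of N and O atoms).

6

N atoms: 2; O atoms: 4.
Lipinski HBA = 2 + 4 = 6.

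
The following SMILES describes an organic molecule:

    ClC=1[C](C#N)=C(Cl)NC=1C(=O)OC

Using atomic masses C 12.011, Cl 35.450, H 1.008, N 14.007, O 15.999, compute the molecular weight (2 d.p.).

219.02 g/mol

First, the molecular formula is C7H4Cl2N2O2 (counting implicit H from valence).
  C: 7 × 12.011 = 84.077
  Cl: 2 × 35.450 = 70.900
  H: 4 × 1.008 = 4.032
  N: 2 × 14.007 = 28.014
  O: 2 × 15.999 = 31.998
Sum: 7×12.011 + 2×35.450 + 4×1.008 + 2×14.007 + 2×15.999 = 219.021 → 219.02 g/mol.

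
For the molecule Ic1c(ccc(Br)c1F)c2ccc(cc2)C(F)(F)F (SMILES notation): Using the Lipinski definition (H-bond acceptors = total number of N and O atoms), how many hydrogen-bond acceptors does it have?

N atoms: 0; O atoms: 0.
Lipinski HBA = 0 + 0 = 0.

0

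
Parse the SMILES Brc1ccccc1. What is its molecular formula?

C6H5Br

Walk through each heavy atom and fill implicit hydrogens from standard valence (C 4, N 3, O 2, S 2, halogen 1); for lowercase aromatic atoms, an aromatic c carries 1 H when it has two neighbours and 0 H with three, and aromatic n carries 0 H:
  atom 1: Br (halogen, monovalent) → 0 H
  atom 2: aromatic c, 3 neighbours → 0 H
  atom 3: aromatic c, 2 neighbours → 1 H
  atom 4: aromatic c, 2 neighbours → 1 H
  atom 5: aromatic c, 2 neighbours → 1 H
  atom 6: aromatic c, 2 neighbours → 1 H
  atom 7: aromatic c, 2 neighbours → 1 H
Totals → C:6, H:5, Br:1.
In Hill order: C6H5Br.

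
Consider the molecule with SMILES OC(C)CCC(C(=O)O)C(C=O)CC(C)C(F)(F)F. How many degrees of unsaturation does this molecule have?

Molecular formula: C12H19F3O4.
DoU = (2C + 2 + N − H − X) / 2, where X is the halogen count and O/S are ignored.
    = (2·12 + 2 + 0 − 19 − 3) / 2 = 4 / 2 = 2.

2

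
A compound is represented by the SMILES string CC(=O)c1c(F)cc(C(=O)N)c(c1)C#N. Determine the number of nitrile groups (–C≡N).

1

The nitrile motif appears at heavy-atom position 14 in the SMILES.
Other groups present: 1 amide, 1 ketone.
Nitrile count: 1.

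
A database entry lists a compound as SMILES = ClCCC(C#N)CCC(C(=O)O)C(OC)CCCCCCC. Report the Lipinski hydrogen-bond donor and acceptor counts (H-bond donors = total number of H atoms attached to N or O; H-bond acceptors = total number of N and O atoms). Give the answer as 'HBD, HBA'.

1, 4

Donors: find every N or O and count the H atoms it carries.
  atom 6 (N): bond orders sum to 3 → 0 H
  atom 11 (O): bond orders sum to 2 → 0 H
  atom 12 (O): bond orders sum to 1 → 1 H
  atom 14 (O): bond orders sum to 2 → 0 H
Lipinski HBD = 1.
Acceptors: N atoms = 1, O atoms = 3 → HBA = 4.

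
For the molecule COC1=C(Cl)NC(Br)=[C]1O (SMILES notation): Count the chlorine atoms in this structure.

1

Scan the SMILES for Cl atoms (remember two-letter symbols like Cl and Br are single atoms).
Chlorine count: 1.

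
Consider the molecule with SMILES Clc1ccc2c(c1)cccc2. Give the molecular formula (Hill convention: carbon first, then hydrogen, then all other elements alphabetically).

Walk through each heavy atom and fill implicit hydrogens from standard valence (C 4, N 3, O 2, S 2, halogen 1); for lowercase aromatic atoms, an aromatic c carries 1 H when it has two neighbours and 0 H with three, and aromatic n carries 0 H:
  atom 1: Cl (halogen, monovalent) → 0 H
  atom 2: aromatic c, 3 neighbours → 0 H
  atom 3: aromatic c, 2 neighbours → 1 H
  atom 4: aromatic c, 2 neighbours → 1 H
  atom 5: aromatic c, 3 neighbours → 0 H
  atom 6: aromatic c, 3 neighbours → 0 H
  atom 7: aromatic c, 2 neighbours → 1 H
  atom 8: aromatic c, 2 neighbours → 1 H
  atom 9: aromatic c, 2 neighbours → 1 H
  atom 10: aromatic c, 2 neighbours → 1 H
  atom 11: aromatic c, 2 neighbours → 1 H
Totals → C:10, H:7, Cl:1.
In Hill order: C10H7Cl.

C10H7Cl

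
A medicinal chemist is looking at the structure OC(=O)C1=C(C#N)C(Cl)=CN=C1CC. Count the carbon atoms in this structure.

9

Count every carbon token in the SMILES (each C, including those in ring-closure positions and inside branches).
Carbon count: 9.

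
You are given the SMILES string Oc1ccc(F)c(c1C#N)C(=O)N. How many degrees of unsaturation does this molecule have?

Molecular formula: C8H5FN2O2.
DoU = (2C + 2 + N − H − X) / 2, where X is the halogen count and O/S are ignored.
    = (2·8 + 2 + 2 − 5 − 1) / 2 = 14 / 2 = 7.

7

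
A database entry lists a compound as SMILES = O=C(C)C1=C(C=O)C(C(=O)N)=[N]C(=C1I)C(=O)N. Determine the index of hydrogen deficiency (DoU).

8

Molecular formula: C10H8IN3O4.
DoU = (2C + 2 + N − H − X) / 2, where X is the halogen count and O/S are ignored.
    = (2·10 + 2 + 3 − 8 − 1) / 2 = 16 / 2 = 8.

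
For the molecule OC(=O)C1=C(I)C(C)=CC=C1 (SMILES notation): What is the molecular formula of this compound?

C8H7IO2

Walk through each heavy atom and fill implicit hydrogens from standard valence (C 4, N 3, O 2, S 2, halogen 1):
  atom 1: O, bond orders sum to 1 (valence 2) → 1 H
  atom 2: C, bond orders sum to 4 (valence 4) → 0 H
  atom 3: O, bond orders sum to 2 (valence 2) → 0 H
  atom 4: C, bond orders sum to 4 (valence 4) → 0 H
  atom 5: C, bond orders sum to 4 (valence 4) → 0 H
  atom 6: I (halogen, monovalent) → 0 H
  atom 7: C, bond orders sum to 4 (valence 4) → 0 H
  atom 8: C, bond orders sum to 1 (valence 4) → 3 H
  atom 9: C, bond orders sum to 3 (valence 4) → 1 H
  atom 10: C, bond orders sum to 3 (valence 4) → 1 H
  atom 11: C, bond orders sum to 3 (valence 4) → 1 H
Totals → C:8, H:7, I:1, O:2.
In Hill order: C8H7IO2.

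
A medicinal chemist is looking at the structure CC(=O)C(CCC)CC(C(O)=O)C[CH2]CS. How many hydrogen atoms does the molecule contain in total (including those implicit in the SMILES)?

Walk through each heavy atom and fill implicit hydrogens from standard valence (C 4, N 3, O 2, S 2, halogen 1):
  atom 1: C, bond orders sum to 1 (valence 4) → 3 H
  atom 2: C, bond orders sum to 4 (valence 4) → 0 H
  atom 3: O, bond orders sum to 2 (valence 2) → 0 H
  atom 4: C, bond orders sum to 3 (valence 4) → 1 H
  atom 5: C, bond orders sum to 2 (valence 4) → 2 H
  atom 6: C, bond orders sum to 2 (valence 4) → 2 H
  atom 7: C, bond orders sum to 1 (valence 4) → 3 H
  atom 8: C, bond orders sum to 2 (valence 4) → 2 H
  atom 9: C, bond orders sum to 3 (valence 4) → 1 H
  atom 10: C, bond orders sum to 4 (valence 4) → 0 H
  atom 11: O, bond orders sum to 1 (valence 2) → 1 H
  atom 12: O, bond orders sum to 2 (valence 2) → 0 H
  atom 13: C, bond orders sum to 2 (valence 4) → 2 H
  atom 14: C with explicit H count 2
  atom 15: C, bond orders sum to 2 (valence 4) → 2 H
  atom 16: S, bond orders sum to 1 (valence 2) → 1 H
Total hydrogens: 22.

22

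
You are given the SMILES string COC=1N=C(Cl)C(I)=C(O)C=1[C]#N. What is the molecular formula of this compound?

Walk through each heavy atom and fill implicit hydrogens from standard valence (C 4, N 3, O 2, S 2, halogen 1):
  atom 1: C, bond orders sum to 1 (valence 4) → 3 H
  atom 2: O, bond orders sum to 2 (valence 2) → 0 H
  atom 3: C, bond orders sum to 4 (valence 4) → 0 H
  atom 4: N, bond orders sum to 3 (valence 3) → 0 H
  atom 5: C, bond orders sum to 4 (valence 4) → 0 H
  atom 6: Cl (halogen, monovalent) → 0 H
  atom 7: C, bond orders sum to 4 (valence 4) → 0 H
  atom 8: I (halogen, monovalent) → 0 H
  atom 9: C, bond orders sum to 4 (valence 4) → 0 H
  atom 10: O, bond orders sum to 1 (valence 2) → 1 H
  atom 11: C, bond orders sum to 4 (valence 4) → 0 H
  atom 12: C with explicit H count 0
  atom 13: N, bond orders sum to 3 (valence 3) → 0 H
Totals → C:7, H:4, Cl:1, I:1, N:2, O:2.

C7H4ClIN2O2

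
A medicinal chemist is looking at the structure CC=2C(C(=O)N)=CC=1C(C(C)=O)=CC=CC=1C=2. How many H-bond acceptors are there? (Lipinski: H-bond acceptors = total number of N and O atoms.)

N atoms: 1; O atoms: 2.
Lipinski HBA = 1 + 2 = 3.

3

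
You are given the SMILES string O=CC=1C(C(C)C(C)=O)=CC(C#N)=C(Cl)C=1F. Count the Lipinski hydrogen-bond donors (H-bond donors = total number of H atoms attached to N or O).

0

Donors: find every N or O and count the H atoms it carries.
  atom 1 (O): bond orders sum to 2 → 0 H
  atom 9 (O): bond orders sum to 2 → 0 H
  atom 13 (N): bond orders sum to 3 → 0 H
Lipinski HBD = 0.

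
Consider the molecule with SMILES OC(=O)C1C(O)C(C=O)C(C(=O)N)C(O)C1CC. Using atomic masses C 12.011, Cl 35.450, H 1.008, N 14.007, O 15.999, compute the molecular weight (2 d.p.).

259.26 g/mol

First, the molecular formula is C11H17NO6 (counting implicit H from valence).
  C: 11 × 12.011 = 132.121
  H: 17 × 1.008 = 17.136
  N: 1 × 14.007 = 14.007
  O: 6 × 15.999 = 95.994
Sum: 11×12.011 + 17×1.008 + 1×14.007 + 6×15.999 = 259.258 → 259.26 g/mol.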